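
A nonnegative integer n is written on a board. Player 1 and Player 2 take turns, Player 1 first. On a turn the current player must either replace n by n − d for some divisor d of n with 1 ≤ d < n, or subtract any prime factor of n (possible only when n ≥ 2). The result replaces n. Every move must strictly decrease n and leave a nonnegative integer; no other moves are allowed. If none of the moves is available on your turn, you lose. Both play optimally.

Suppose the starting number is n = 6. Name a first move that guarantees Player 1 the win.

Move to 4.

Work bottom-up. With no move the player to move loses. Otherwise the position is W if at least one move leads to an L position for the opponent, and L if every move leads to a W.
n=0: no move → L
n=1: no move → L
n=2: can move to 0, which is L ⇒ W
n=3: can move to 0, which is L ⇒ W
n=4: moves to 2(W), 3(W); every one is W ⇒ L
n=5: can move to 0, which is L ⇒ W
n=6: can move to 4, which is L ⇒ W
From 6, the L positions reachable in one move are: 4.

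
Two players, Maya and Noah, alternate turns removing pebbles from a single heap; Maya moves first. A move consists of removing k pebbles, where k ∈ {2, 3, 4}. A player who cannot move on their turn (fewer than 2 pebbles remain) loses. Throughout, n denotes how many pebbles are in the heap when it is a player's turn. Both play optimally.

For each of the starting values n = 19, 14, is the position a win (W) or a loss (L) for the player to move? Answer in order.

Label each position W (a win for the player to move) or L (a loss). A position with no legal move is L; any other position is W exactly when some move reaches an L, and L when every move reaches a W.
n=0: no move → L
n=1: no move → L
n=2: can move to 0, which is L ⇒ W
n=3: can move to 1, which is L ⇒ W
n=4: can move to 1, which is L ⇒ W
n=5: can move to 1, which is L ⇒ W
n=6: moves to 4(W), 3(W), 2(W); every one is W ⇒ L
n=7: moves to 5(W), 4(W), 3(W); every one is W ⇒ L
n=8: can move to 6, which is L ⇒ W
n=9: can move to 7, which is L ⇒ W
n=10: can move to 7, which is L ⇒ W
n=11: can move to 7, which is L ⇒ W
n=12: moves to 10(W), 9(W), 8(W); every one is W ⇒ L
n=13: moves to 11(W), 10(W), 9(W); every one is W ⇒ L
n=14: can move to 12, which is L ⇒ W
n=15: can move to 13, which is L ⇒ W
n=16: can move to 13, which is L ⇒ W
n=17: can move to 13, which is L ⇒ W
n=18: moves to 16(W), 15(W), 14(W); every one is W ⇒ L
n=19: moves to 17(W), 16(W), 15(W); every one is W ⇒ L

19: L, 14: W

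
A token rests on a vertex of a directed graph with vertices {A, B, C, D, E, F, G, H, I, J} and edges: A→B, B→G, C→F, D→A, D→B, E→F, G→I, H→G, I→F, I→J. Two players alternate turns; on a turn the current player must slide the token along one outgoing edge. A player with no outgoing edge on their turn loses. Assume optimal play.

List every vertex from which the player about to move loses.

A, F, G, J

Use the standard recursion: the mover loses at a terminal position; elsewhere, the mover wins exactly when some move hands the opponent an L position.
Every edge goes from a vertex to one that appears earlier in the order F, J, I, G, B, A, D, C, H, E, so processing vertices in that order labels each vertex after all of its successors.
F: no outgoing edge → L
J: no outgoing edge → L
I: reaches L-position J → W
G: only reaches I(W), which is W → L
B: reaches L-position G → W
A: only reaches B(W), which is W → L
D: reaches L-position A → W
C: reaches L-position F → W
H: reaches L-position G → W
E: reaches L-position F → W
Reading off the rows marked L gives the requested list; there are 4 such vertices.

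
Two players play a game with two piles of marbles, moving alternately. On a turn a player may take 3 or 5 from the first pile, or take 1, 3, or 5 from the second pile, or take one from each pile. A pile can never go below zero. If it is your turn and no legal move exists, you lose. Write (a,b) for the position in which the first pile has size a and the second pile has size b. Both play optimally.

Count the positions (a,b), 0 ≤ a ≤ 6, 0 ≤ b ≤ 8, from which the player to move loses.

27

Work bottom-up. With no move the player to move loses. Otherwise the position is W if at least one move leads to an L position for the opponent, and L if every move leads to a W.
Every move lowers a or b (never raises either), so fill the grid row by row in increasing a, and left to right within a row: each cell's successors are then already labelled.
      b=0  b=1  b=2  b=3  b=4  b=5  b=6  b=7  b=8
a=0:    L    W    L    W    L    W    L    W    L
a=1:    L    W    L    W    L    W    L    W    L
a=2:    L    W    L    W    L    W    L    W    L
a=3:    W    W    W    W    W    W    W    W    W
a=4:    W    L    W    L    W    L    W    L    W
a=5:    W    L    W    L    W    L    W    L    W
a=6:    W    L    W    L    W    L    W    L    W
Cells with no legal move (terminal, hence L): (0,0), (1,0), (2,0).
The remaining L cells, each justified by listing all of its moves:
(0,2): L (sole option (0,1)(W) is W)
(0,4): L (options (0,3)(W), (0,1)(W) are all W)
(0,6): L (options (0,5)(W), (0,3)(W), (0,1)(W) are all W)
(0,8): L (options (0,7)(W), (0,5)(W), (0,3)(W) are all W)
(1,2): L (options (1,1)(W), (0,1)(W) are all W)
(1,4): L (options (1,3)(W), (1,1)(W), (0,3)(W) are all W)
(1,6): L (options (1,5)(W), (1,3)(W), (1,1)(W), (0,5)(W) are all W)
(1,8): L (options (1,7)(W), (1,5)(W), (1,3)(W), (0,7)(W) are all W)
(2,2): L (options (2,1)(W), (1,1)(W) are all W)
(2,4): L (options (2,3)(W), (2,1)(W), (1,3)(W) are all W)
(2,6): L (options (2,5)(W), (2,3)(W), (2,1)(W), (1,5)(W) are all W)
(2,8): L (options (2,7)(W), (2,5)(W), (2,3)(W), (1,7)(W) are all W)
(4,1): L (options (1,1)(W), (4,0)(W), (3,0)(W) are all W)
(4,3): L (options (1,3)(W), (4,2)(W), (4,0)(W), (3,2)(W) are all W)
(4,5): L (options (1,5)(W), (4,4)(W), (4,2)(W), (4,0)(W), (3,4)(W) are all W)
(4,7): L (options (1,7)(W), (4,6)(W), (4,4)(W), (4,2)(W), (3,6)(W) are all W)
(5,1): L (options (2,1)(W), (0,1)(W), (5,0)(W), (4,0)(W) are all W)
(5,3): L (options (2,3)(W), (0,3)(W), (5,2)(W), (5,0)(W), (4,2)(W) are all W)
(5,5): L (options (2,5)(W), (0,5)(W), (5,4)(W), (5,2)(W), (5,0)(W), (4,4)(W) are all W)
(5,7): L (options (2,7)(W), (0,7)(W), (5,6)(W), (5,4)(W), (5,2)(W), (4,6)(W) are all W)
(6,1): L (options (3,1)(W), (1,1)(W), (6,0)(W), (5,0)(W) are all W)
(6,3): L (options (3,3)(W), (1,3)(W), (6,2)(W), (6,0)(W), (5,2)(W) are all W)
(6,5): L (options (3,5)(W), (1,5)(W), (6,4)(W), (6,2)(W), (6,0)(W), (5,4)(W) are all W)
(6,7): L (options (3,7)(W), (1,7)(W), (6,6)(W), (6,4)(W), (6,2)(W), (5,6)(W) are all W)
Every other cell has at least one move into one of the L cells above, so it is W.
L cells per row: a=0: 5, a=1: 5, a=2: 5, a=3: 0, a=4: 4, a=5: 4, a=6: 4; total 27.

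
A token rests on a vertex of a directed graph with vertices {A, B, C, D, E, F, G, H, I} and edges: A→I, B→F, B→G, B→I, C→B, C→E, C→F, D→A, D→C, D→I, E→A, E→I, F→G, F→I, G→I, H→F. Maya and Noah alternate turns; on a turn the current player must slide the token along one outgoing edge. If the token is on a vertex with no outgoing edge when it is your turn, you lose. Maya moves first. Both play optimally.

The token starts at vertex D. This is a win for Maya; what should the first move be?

Move to C.

Build the W/L table. Terminal = L. A non-terminal position is W if it has a move to some L; otherwise it is L.
Every edge goes from a vertex to one that appears earlier in the order I, G, F, B, H, A, E, C, D, so processing vertices in that order labels each vertex after all of its successors.
I: no outgoing edge → L
G: reaches L-position I → W
F: reaches L-position I → W
B: reaches L-position I → W
H: only reaches F(W), which is W → L
A: reaches L-position I → W
E: reaches L-position I → W
C: only reaches E(W), B(W), F(W), all W → L
D: reaches L-position C → W
From D, the L positions reachable in one move are: C, I. Any move reaching one of these is winning.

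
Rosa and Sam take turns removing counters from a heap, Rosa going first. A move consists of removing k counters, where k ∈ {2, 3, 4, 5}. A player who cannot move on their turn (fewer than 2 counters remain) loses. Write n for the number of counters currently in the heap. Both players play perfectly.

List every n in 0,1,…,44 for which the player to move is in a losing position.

Use the standard recursion: the mover loses at a terminal position; elsewhere, the mover wins exactly when some move hands the opponent an L position.
n=0: no move → L
n=1: no move → L
n=2: can move to 0, which is L ⇒ W
n=3: can move to 1, which is L ⇒ W
n=4: can move to 1, which is L ⇒ W
n=5: can move to 1, which is L ⇒ W
n=6: can move to 1, which is L ⇒ W
n=7: moves to 5(W), 4(W), 3(W), 2(W); every one is W ⇒ L
n=8: moves to 6(W), 5(W), 4(W), 3(W); every one is W ⇒ L
n=9: can move to 7, which is L ⇒ W
n=10: can move to 8, which is L ⇒ W
n=11: can move to 8, which is L ⇒ W
n=12: can move to 8, which is L ⇒ W
n=13: can move to 8, which is L ⇒ W
n=14: moves to 12(W), 11(W), 10(W), 9(W); every one is W ⇒ L
n=15: moves to 13(W), 12(W), 11(W), 10(W); every one is W ⇒ L
n=16: can move to 14, which is L ⇒ W
n=17: can move to 15, which is L ⇒ W
n=18: can move to 15, which is L ⇒ W
n=19: can move to 15, which is L ⇒ W
n=20: can move to 15, which is L ⇒ W
n=21: moves to 19(W), 18(W), 17(W), 16(W); every one is W ⇒ L
n=22: moves to 20(W), 19(W), 18(W), 17(W); every one is W ⇒ L
n=23: can move to 21, which is L ⇒ W
n=24: can move to 22, which is L ⇒ W
n=25: can move to 22, which is L ⇒ W
n=26: can move to 22, which is L ⇒ W
n=27: can move to 22, which is L ⇒ W
n=28: moves to 26(W), 25(W), 24(W), 23(W); every one is W ⇒ L
n=29: moves to 27(W), 26(W), 25(W), 24(W); every one is W ⇒ L
n=30: can move to 28, which is L ⇒ W
n=31: can move to 29, which is L ⇒ W
n=32: can move to 29, which is L ⇒ W
n=33: can move to 29, which is L ⇒ W
n=34: can move to 29, which is L ⇒ W
n=35: moves to 33(W), 32(W), 31(W), 30(W); every one is W ⇒ L
n=36: moves to 34(W), 33(W), 32(W), 31(W); every one is W ⇒ L
n=37: can move to 35, which is L ⇒ W
n=38: can move to 36, which is L ⇒ W
n=39: can move to 36, which is L ⇒ W
n=40: can move to 36, which is L ⇒ W
n=41: can move to 36, which is L ⇒ W
n=42: moves to 40(W), 39(W), 38(W), 37(W); every one is W ⇒ L
n=43: moves to 41(W), 40(W), 39(W), 38(W); every one is W ⇒ L
n=44: can move to 42, which is L ⇒ W
The losing starting values of n are exactly the entries labelled L in this table (14 of them).

0, 1, 7, 8, 14, 15, 21, 22, 28, 29, 35, 36, 42, 43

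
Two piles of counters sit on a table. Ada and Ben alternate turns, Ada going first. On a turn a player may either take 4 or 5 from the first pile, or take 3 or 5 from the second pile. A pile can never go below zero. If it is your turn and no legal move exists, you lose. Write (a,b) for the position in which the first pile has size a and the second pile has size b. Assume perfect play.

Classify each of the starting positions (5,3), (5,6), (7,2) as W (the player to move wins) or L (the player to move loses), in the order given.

(5,3): L, (5,6): W, (7,2): W

Classify positions by backward induction: terminal positions (no move available) are L. From any other position, the mover wins iff some move reaches an L.
No move ever increases a pile, so every position that can arise here has a ≤ 7 and b ≤ 6; it is enough to label the cells with 0 ≤ a ≤ 7 and 0 ≤ b ≤ 6.
Every move lowers a or b (never raises either), so fill the grid row by row in increasing a, and left to right within a row: each cell's successors are then already labelled.
      b=0  b=1  b=2  b=3  b=4  b=5  b=6
a=0:    L    L    L    W    W    W    W
a=1:    L    L    L    W    W    W    W
a=2:    L    L    L    W    W    W    W
a=3:    L    L    L    W    W    W    W
a=4:    W    W    W    L    L    L    W
a=5:    W    W    W    L    L    L    W
a=6:    W    W    W    L    L    L    W
a=7:    W    W    W    L    L    L    W
Cells with no legal move (terminal, hence L): (0,0), (0,1), (0,2), (1,0), (1,1), (1,2), (2,0), (2,1), (2,2), (3,0), (3,1), (3,2).
The remaining L cells, each justified by listing all of its moves:
(4,3): only reaches (0,3)(W), (4,0)(W), all W → L
(4,4): only reaches (0,4)(W), (4,1)(W), all W → L
(4,5): only reaches (0,5)(W), (4,2)(W), (4,0)(W), all W → L
(5,3): only reaches (1,3)(W), (0,3)(W), (5,0)(W), all W → L
(5,4): only reaches (1,4)(W), (0,4)(W), (5,1)(W), all W → L
(5,5): only reaches (1,5)(W), (0,5)(W), (5,2)(W), (5,0)(W), all W → L
(6,3): only reaches (2,3)(W), (1,3)(W), (6,0)(W), all W → L
(6,4): only reaches (2,4)(W), (1,4)(W), (6,1)(W), all W → L
(6,5): only reaches (2,5)(W), (1,5)(W), (6,2)(W), (6,0)(W), all W → L
(7,3): only reaches (3,3)(W), (2,3)(W), (7,0)(W), all W → L
(7,4): only reaches (3,4)(W), (2,4)(W), (7,1)(W), all W → L
(7,5): only reaches (3,5)(W), (2,5)(W), (7,2)(W), (7,0)(W), all W → L
Every other cell has at least one move into one of the L cells above, so it is W.
(5,3): one of the L cells justified above, so L
(5,6): the move to (5,3) reaches an L cell, so W
(7,2): the move to (3,2) reaches an L cell, so W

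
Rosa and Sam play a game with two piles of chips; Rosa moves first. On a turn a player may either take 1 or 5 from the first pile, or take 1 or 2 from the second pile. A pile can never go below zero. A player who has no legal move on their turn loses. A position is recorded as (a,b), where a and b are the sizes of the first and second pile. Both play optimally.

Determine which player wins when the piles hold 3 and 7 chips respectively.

Build the W/L table. Terminal = L. A non-terminal position is W if it has a move to some L; otherwise it is L.
No move ever increases a pile, so every position that can arise here has a ≤ 3 and b ≤ 7; it is enough to label the cells with 0 ≤ a ≤ 3 and 0 ≤ b ≤ 7.
Every move lowers a or b (never raises either), so fill the grid row by row in increasing a, and left to right within a row: each cell's successors are then already labelled.
      b=0  b=1  b=2  b=3  b=4  b=5  b=6  b=7
a=0:    L    W    W    L    W    W    L    W
a=1:    W    L    W    W    L    W    W    L
a=2:    L    W    W    L    W    W    L    W
a=3:    W    L    W    W    L    W    W    L
Cells with no legal move (terminal, hence L): (0,0).
The remaining L cells, each justified by listing all of its moves:
(0,3): moves to (0,2)(W), (0,1)(W); every one is W ⇒ L
(0,6): moves to (0,5)(W), (0,4)(W); every one is W ⇒ L
(1,1): moves to (0,1)(W), (1,0)(W); every one is W ⇒ L
(1,4): moves to (0,4)(W), (1,3)(W), (1,2)(W); every one is W ⇒ L
(1,7): moves to (0,7)(W), (1,6)(W), (1,5)(W); every one is W ⇒ L
(2,0): the only move is to (1,0)(W), a W ⇒ L
(2,3): moves to (1,3)(W), (2,2)(W), (2,1)(W); every one is W ⇒ L
(2,6): moves to (1,6)(W), (2,5)(W), (2,4)(W); every one is W ⇒ L
(3,1): moves to (2,1)(W), (3,0)(W); every one is W ⇒ L
(3,4): moves to (2,4)(W), (3,3)(W), (3,2)(W); every one is W ⇒ L
(3,7): moves to (2,7)(W), (3,6)(W), (3,5)(W); every one is W ⇒ L
Every other cell has at least one move into one of the L cells above, so it is W.
The starting position (3,7) is L: whatever Rosa does, the opponent receives a W position.

Sam wins.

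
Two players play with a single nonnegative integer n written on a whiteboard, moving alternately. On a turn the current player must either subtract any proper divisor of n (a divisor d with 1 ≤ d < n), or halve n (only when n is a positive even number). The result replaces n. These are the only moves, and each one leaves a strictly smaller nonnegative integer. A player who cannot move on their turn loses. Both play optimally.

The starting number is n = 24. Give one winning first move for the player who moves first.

Move to 21.

Compute win/loss labels from the base case upward. A position with no move is L. Any other position is W if it can reach an L in one move, else L.
n=0: no move → L
n=1: no move → L
n=2: can move to 1, which is L ⇒ W
n=3: the only move is to 2(W), a W ⇒ L
n=4: can move to 3, which is L ⇒ W
n=5: the only move is to 4(W), a W ⇒ L
n=6: can move to 3, which is L ⇒ W
n=7: the only move is to 6(W), a W ⇒ L
n=8: can move to 7, which is L ⇒ W
n=9: moves to 6(W), 8(W); every one is W ⇒ L
n=10: can move to 5, which is L ⇒ W
n=11: the only move is to 10(W), a W ⇒ L
n=12: can move to 9, which is L ⇒ W
n=13: the only move is to 12(W), a W ⇒ L
n=14: can move to 7, which is L ⇒ W
n=15: moves to 10(W), 12(W), 14(W); every one is W ⇒ L
n=16: can move to 15, which is L ⇒ W
n=17: the only move is to 16(W), a W ⇒ L
n=18: can move to 9, which is L ⇒ W
n=19: the only move is to 18(W), a W ⇒ L
n=20: can move to 15, which is L ⇒ W
n=21: moves to 14(W), 18(W), 20(W); every one is W ⇒ L
n=22: can move to 11, which is L ⇒ W
n=23: the only move is to 22(W), a W ⇒ L
n=24: can move to 21, which is L ⇒ W
From 24, the L positions reachable in one move are: 21, 23. Any move reaching one of these is winning.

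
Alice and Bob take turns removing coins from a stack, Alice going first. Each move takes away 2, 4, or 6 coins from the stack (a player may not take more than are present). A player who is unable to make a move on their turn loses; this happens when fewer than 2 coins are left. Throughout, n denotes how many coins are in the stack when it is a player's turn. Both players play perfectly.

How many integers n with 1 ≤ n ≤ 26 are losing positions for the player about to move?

7

Compute win/loss labels from the base case upward. A position with no move is L. Any other position is W if it can reach an L in one move, else L.
n=0: no move → L
n=1: no move → L
n=2: can move to 0, which is L ⇒ W
n=3: can move to 1, which is L ⇒ W
n=4: can move to 0, which is L ⇒ W
n=5: can move to 1, which is L ⇒ W
n=6: can move to 0, which is L ⇒ W
n=7: can move to 1, which is L ⇒ W
n=8: moves to 6(W), 4(W), 2(W); every one is W ⇒ L
n=9: moves to 7(W), 5(W), 3(W); every one is W ⇒ L
n=10: can move to 8, which is L ⇒ W
n=11: can move to 9, which is L ⇒ W
n=12: can move to 8, which is L ⇒ W
n=13: can move to 9, which is L ⇒ W
n=14: can move to 8, which is L ⇒ W
n=15: can move to 9, which is L ⇒ W
n=16: moves to 14(W), 12(W), 10(W); every one is W ⇒ L
n=17: moves to 15(W), 13(W), 11(W); every one is W ⇒ L
n=18: can move to 16, which is L ⇒ W
n=19: can move to 17, which is L ⇒ W
n=20: can move to 16, which is L ⇒ W
n=21: can move to 17, which is L ⇒ W
n=22: can move to 16, which is L ⇒ W
n=23: can move to 17, which is L ⇒ W
n=24: moves to 22(W), 20(W), 18(W); every one is W ⇒ L
n=25: moves to 23(W), 21(W), 19(W); every one is W ⇒ L
n=26: can move to 24, which is L ⇒ W
L entries with 1 ≤ n ≤ 26 (n=0 is outside the asked range and is not counted): n = 1, 8, 9, 16, 17, 24, 25; that makes 7.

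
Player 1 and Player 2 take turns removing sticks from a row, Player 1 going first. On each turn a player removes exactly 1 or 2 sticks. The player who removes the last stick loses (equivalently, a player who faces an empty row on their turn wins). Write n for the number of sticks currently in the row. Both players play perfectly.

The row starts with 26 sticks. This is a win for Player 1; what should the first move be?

Remove 1, leaving 25.

Positions with no move are W. A position that does have a move is losing for the player to move precisely when every available move leads to a winning position for the opponent. Fill in the labels:
n=0: no move; the opponent has just taken the last stick and therefore loses → W
n=1: →0(W) only, which is W, so L
n=2: →1(L), so W
n=3: →1(L), so W
n=4: →3(W), 2(W) — all W, so L
n=5: →4(L), so W
n=6: →4(L), so W
n=7: →6(W), 5(W) — all W, so L
n=8: →7(L), so W
n=9: →7(L), so W
n=10: →9(W), 8(W) — all W, so L
n=11: →10(L), so W
n=12: →10(L), so W
n=13: →12(W), 11(W) — all W, so L
n=14: →13(L), so W
n=15: →13(L), so W
n=16: →15(W), 14(W) — all W, so L
n=17: →16(L), so W
n=18: →16(L), so W
n=19: →18(W), 17(W) — all W, so L
n=20: →19(L), so W
n=21: →19(L), so W
n=22: →21(W), 20(W) — all W, so L
n=23: →22(L), so W
n=24: →22(L), so W
n=25: →24(W), 23(W) — all W, so L
n=26: →25(L), so W
From 26, the L positions reachable in one move are: 25.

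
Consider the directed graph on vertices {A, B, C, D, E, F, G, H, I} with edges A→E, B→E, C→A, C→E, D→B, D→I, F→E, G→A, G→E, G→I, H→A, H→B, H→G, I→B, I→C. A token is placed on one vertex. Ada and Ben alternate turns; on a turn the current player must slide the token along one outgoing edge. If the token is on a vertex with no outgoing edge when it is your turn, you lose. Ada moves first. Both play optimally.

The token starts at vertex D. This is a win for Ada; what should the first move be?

Label each position W (a win for the player to move) or L (a loss). A position with no legal move is L; any other position is W exactly when some move reaches an L, and L when every move reaches a W.
Every edge goes from a vertex to one that appears earlier in the order E, A, C, B, I, D, G, H, F, so processing vertices in that order labels each vertex after all of its successors.
E: no outgoing edge → L
A: →E(L), so W
C: →E(L), so W
B: →E(L), so W
I: →B(W), C(W) — all W, so L
D: →I(L), so W
G: →I(L), so W
H: →G(W), B(W), A(W) — all W, so L
F: →E(L), so W
From D, the L positions reachable in one move are: I.

Move to I.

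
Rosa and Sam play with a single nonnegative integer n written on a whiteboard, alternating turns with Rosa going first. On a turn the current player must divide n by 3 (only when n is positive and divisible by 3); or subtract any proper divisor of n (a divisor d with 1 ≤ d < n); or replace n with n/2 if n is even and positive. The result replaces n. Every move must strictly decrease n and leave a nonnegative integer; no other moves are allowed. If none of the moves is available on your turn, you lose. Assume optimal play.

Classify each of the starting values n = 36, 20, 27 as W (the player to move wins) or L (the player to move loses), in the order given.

Compute win/loss labels from the base case upward. A position with no move is L. Any other position is W if it can reach an L in one move, else L.
n=0: no move → L
n=1: no move → L
n=2: →1(L), so W
n=3: →1(L), so W
n=4: →2(W), 3(W) — all W, so L
n=5: →4(L), so W
n=6: →4(L), so W
n=7: →6(W) only, which is W, so L
n=8: →4(L), so W
n=9: →3(W), 6(W), 8(W) — all W, so L
n=10: →9(L), so W
n=11: →10(W) only, which is W, so L
n=12: →4(L), so W
n=13: →12(W) only, which is W, so L
n=14: →7(L), so W
n=15: →5(W), 10(W), 12(W), 14(W) — all W, so L
n=16: →15(L), so W
n=17: →16(W) only, which is W, so L
n=18: →9(L), so W
n=19: →18(W) only, which is W, so L
n=20: →15(L), so W
n=21: →7(L), so W
n=22: →11(L), so W
n=23: →22(W) only, which is W, so L
n=24: →23(L), so W
n=25: →20(W), 24(W) — all W, so L
n=26: →13(L), so W
n=27: →9(L), so W
n=28: →14(W), 21(W), 24(W), 26(W), 27(W) — all W, so L
n=29: →28(L), so W
n=30: →15(L), so W
n=31: →30(W) only, which is W, so L
n=32: →28(L), so W
n=33: →11(L), so W
n=34: →17(L), so W
n=35: →28(L), so W
n=36: →12(W), 18(W), 24(W), 27(W), 30(W), 32(W), 33(W), 34(W), 35(W) — all W, so L

36: L, 20: W, 27: W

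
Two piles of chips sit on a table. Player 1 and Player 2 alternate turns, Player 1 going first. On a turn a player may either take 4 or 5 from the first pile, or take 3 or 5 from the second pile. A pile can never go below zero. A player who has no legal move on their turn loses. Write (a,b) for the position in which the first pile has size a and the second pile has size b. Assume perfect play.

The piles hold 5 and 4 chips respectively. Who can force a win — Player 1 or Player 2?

Positions with no move are L. A position that does have a move is losing for the player to move precisely when every available move leads to a winning position for the opponent. Fill in the labels:
No move ever increases a pile, so every position that can arise here has a ≤ 5 and b ≤ 4; it is enough to label the cells with 0 ≤ a ≤ 5 and 0 ≤ b ≤ 4.
Every move lowers a or b (never raises either), so fill the grid row by row in increasing a, and left to right within a row: each cell's successors are then already labelled.
      b=0  b=1  b=2  b=3  b=4
a=0:    L    L    L    W    W
a=1:    L    L    L    W    W
a=2:    L    L    L    W    W
a=3:    L    L    L    W    W
a=4:    W    W    W    L    L
a=5:    W    W    W    L    L
Cells with no legal move (terminal, hence L): (0,0), (0,1), (0,2), (1,0), (1,1), (1,2), (2,0), (2,1), (2,2), (3,0), (3,1), (3,2).
The remaining L cells, each justified by listing all of its moves:
(4,3): L (options (0,3)(W), (4,0)(W) are all W)
(4,4): L (options (0,4)(W), (4,1)(W) are all W)
(5,3): L (options (1,3)(W), (0,3)(W), (5,0)(W) are all W)
(5,4): L (options (1,4)(W), (0,4)(W), (5,1)(W) are all W)
Every other cell has at least one move into one of the L cells above, so it is W.
The starting position (5,4) is L: whatever Player 1 does, the opponent receives a W position.

Player 2 wins.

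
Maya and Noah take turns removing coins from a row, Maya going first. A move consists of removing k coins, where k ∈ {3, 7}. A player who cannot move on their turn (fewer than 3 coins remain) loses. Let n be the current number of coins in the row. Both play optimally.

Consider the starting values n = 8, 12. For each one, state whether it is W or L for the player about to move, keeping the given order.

8: W, 12: L

Use the standard recursion: the mover loses at a terminal position; elsewhere, the mover wins exactly when some move hands the opponent an L position.
n=0: no move → L
n=1: no move → L
n=2: no move → L
n=3: →0(L), so W
n=4: →1(L), so W
n=5: →2(L), so W
n=6: →3(W) only, which is W, so L
n=7: →0(L), so W
n=8: →1(L), so W
n=9: →6(L), so W
n=10: →7(W), 3(W) — all W, so L
n=11: →8(W), 4(W) — all W, so L
n=12: →9(W), 5(W) — all W, so L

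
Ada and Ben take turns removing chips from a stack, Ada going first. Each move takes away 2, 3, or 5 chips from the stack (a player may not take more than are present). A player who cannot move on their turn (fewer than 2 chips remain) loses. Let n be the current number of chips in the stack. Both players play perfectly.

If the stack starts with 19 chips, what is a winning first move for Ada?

Remove 5, leaving 14.

Work bottom-up. With no move the player to move loses. Otherwise the position is W if at least one move leads to an L position for the opponent, and L if every move leads to a W.
n=0: no move → L
n=1: no move → L
n=2: reaches L-position 0 → W
n=3: reaches L-position 1 → W
n=4: reaches L-position 1 → W
n=5: reaches L-position 0 → W
n=6: reaches L-position 1 → W
n=7: only reaches 5(W), 4(W), 2(W), all W → L
n=8: only reaches 6(W), 5(W), 3(W), all W → L
n=9: reaches L-position 7 → W
n=10: reaches L-position 8 → W
n=11: reaches L-position 8 → W
n=12: reaches L-position 7 → W
n=13: reaches L-position 8 → W
n=14: only reaches 12(W), 11(W), 9(W), all W → L
n=15: only reaches 13(W), 12(W), 10(W), all W → L
n=16: reaches L-position 14 → W
n=17: reaches L-position 15 → W
n=18: reaches L-position 15 → W
n=19: reaches L-position 14 → W
From 19, the L positions reachable in one move are: 14.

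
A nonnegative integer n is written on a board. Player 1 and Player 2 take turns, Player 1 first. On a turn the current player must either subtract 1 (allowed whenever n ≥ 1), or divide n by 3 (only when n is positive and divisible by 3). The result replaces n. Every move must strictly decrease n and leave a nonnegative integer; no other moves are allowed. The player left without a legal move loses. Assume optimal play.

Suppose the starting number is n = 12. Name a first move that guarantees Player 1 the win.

Move to 4.

Compute win/loss labels from the base case upward. A position with no move is L. Any other position is W if it can reach an L in one move, else L.
n=0: no move → L
n=1: reaches L-position 0 → W
n=2: only reaches 1(W), which is W → L
n=3: reaches L-position 2 → W
n=4: only reaches 3(W), which is W → L
n=5: reaches L-position 4 → W
n=6: reaches L-position 2 → W
n=7: only reaches 6(W), which is W → L
n=8: reaches L-position 7 → W
n=9: only reaches 3(W), 8(W), all W → L
n=10: reaches L-position 9 → W
n=11: only reaches 10(W), which is W → L
n=12: reaches L-position 4 → W
From 12, the L positions reachable in one move are: 4, 11. Any move reaching one of these is winning.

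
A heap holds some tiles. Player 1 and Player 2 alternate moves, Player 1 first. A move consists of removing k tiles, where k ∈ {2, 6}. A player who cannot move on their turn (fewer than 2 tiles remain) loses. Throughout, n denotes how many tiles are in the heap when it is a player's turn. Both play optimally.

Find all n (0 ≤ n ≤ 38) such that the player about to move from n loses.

0, 1, 4, 5, 8, 9, 12, 13, 16, 17, 20, 21, 24, 25, 28, 29, 32, 33, 36, 37

Compute win/loss labels from the base case upward. A position with no move is L. Any other position is W if it can reach an L in one move, else L.
n=0: no move → L
n=1: no move → L
n=2: reaches L-position 0 → W
n=3: reaches L-position 1 → W
n=4: only reaches 2(W), which is W → L
n=5: only reaches 3(W), which is W → L
n=6: reaches L-position 4 → W
n=7: reaches L-position 5 → W
n=8: only reaches 6(W), 2(W), all W → L
n=9: only reaches 7(W), 3(W), all W → L
n=10: reaches L-position 8 → W
n=11: reaches L-position 9 → W
n=12: only reaches 10(W), 6(W), all W → L
n=13: only reaches 11(W), 7(W), all W → L
n=14: reaches L-position 12 → W
n=15: reaches L-position 13 → W
n=16: only reaches 14(W), 10(W), all W → L
n=17: only reaches 15(W), 11(W), all W → L
n=18: reaches L-position 16 → W
n=19: reaches L-position 17 → W
n=20: only reaches 18(W), 14(W), all W → L
n=21: only reaches 19(W), 15(W), all W → L
n=22: reaches L-position 20 → W
n=23: reaches L-position 21 → W
n=24: only reaches 22(W), 18(W), all W → L
n=25: only reaches 23(W), 19(W), all W → L
n=26: reaches L-position 24 → W
n=27: reaches L-position 25 → W
n=28: only reaches 26(W), 22(W), all W → L
n=29: only reaches 27(W), 23(W), all W → L
n=30: reaches L-position 28 → W
n=31: reaches L-position 29 → W
n=32: only reaches 30(W), 26(W), all W → L
n=33: only reaches 31(W), 27(W), all W → L
n=34: reaches L-position 32 → W
n=35: reaches L-position 33 → W
n=36: only reaches 34(W), 30(W), all W → L
n=37: only reaches 35(W), 31(W), all W → L
n=38: reaches L-position 36 → W
Reading off the rows marked L gives the requested list; there are 20 such values of n.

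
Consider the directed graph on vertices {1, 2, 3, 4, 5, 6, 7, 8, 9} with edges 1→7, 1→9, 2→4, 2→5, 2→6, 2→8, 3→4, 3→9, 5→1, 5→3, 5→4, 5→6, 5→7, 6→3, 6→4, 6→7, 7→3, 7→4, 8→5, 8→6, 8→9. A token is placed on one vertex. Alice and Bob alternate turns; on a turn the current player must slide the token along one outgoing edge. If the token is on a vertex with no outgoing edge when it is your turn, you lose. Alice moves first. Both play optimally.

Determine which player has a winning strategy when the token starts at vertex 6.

Alice wins.

Use the standard recursion: the mover loses at a terminal position; elsewhere, the mover wins exactly when some move hands the opponent an L position.
Every edge goes from a vertex to one that appears earlier in the order 4, 9, 3, 7, 6, 1, 5, 8, 2, so processing vertices in that order labels each vertex after all of its successors.
4: no outgoing edge → L
9: no outgoing edge → L
3: →9(L), so W
7: →4(L), so W
6: →4(L), so W
1: →9(L), so W
5: →4(L), so W
8: →9(L), so W
2: →4(L), so W
From 6 Alice can move to 4, reaching an L position.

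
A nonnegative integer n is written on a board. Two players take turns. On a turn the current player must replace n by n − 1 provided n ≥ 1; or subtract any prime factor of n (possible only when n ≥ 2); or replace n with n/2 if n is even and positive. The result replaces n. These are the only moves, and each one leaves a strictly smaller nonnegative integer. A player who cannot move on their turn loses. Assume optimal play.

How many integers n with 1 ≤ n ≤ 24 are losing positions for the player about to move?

5

Work bottom-up. With no move the player to move loses. Otherwise the position is W if at least one move leads to an L position for the opponent, and L if every move leads to a W.
n=0: no move → L
n=1: →0(L), so W
n=2: →0(L), so W
n=3: →0(L), so W
n=4: →2(W), 3(W) — all W, so L
n=5: →0(L), so W
n=6: →4(L), so W
n=7: →0(L), so W
n=8: →4(L), so W
n=9: →6(W), 8(W) — all W, so L
n=10: →9(L), so W
n=11: →0(L), so W
n=12: →9(L), so W
n=13: →0(L), so W
n=14: →7(W), 12(W), 13(W) — all W, so L
n=15: →14(L), so W
n=16: →14(L), so W
n=17: →0(L), so W
n=18: →9(L), so W
n=19: →0(L), so W
n=20: →10(W), 15(W), 18(W), 19(W) — all W, so L
n=21: →14(L), so W
n=22: →20(L), so W
n=23: →0(L), so W
n=24: →12(W), 21(W), 22(W), 23(W) — all W, so L
L entries with 1 ≤ n ≤ 24 (n=0 is outside the asked range and is not counted): n = 4, 9, 14, 20, 24; that makes 5.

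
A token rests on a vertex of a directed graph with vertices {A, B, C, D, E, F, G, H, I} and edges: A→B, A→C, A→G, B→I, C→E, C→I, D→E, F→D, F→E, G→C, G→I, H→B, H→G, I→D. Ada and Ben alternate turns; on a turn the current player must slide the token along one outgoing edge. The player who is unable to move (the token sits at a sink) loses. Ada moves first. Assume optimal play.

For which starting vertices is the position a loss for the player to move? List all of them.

A, E, H, I

Build the W/L table. Terminal = L. A non-terminal position is W if it has a move to some L; otherwise it is L.
Every edge goes from a vertex to one that appears earlier in the order E, D, I, F, B, C, G, A, H, so processing vertices in that order labels each vertex after all of its successors.
E: no outgoing edge → L
D: can move to E, which is L ⇒ W
I: the only move is to D(W), a W ⇒ L
F: can move to E, which is L ⇒ W
B: can move to I, which is L ⇒ W
C: can move to I, which is L ⇒ W
G: can move to I, which is L ⇒ W
A: moves to G(W), C(W), B(W); every one is W ⇒ L
H: moves to G(W), B(W); every one is W ⇒ L
Reading off the rows marked L gives the requested list; there are 4 such vertices.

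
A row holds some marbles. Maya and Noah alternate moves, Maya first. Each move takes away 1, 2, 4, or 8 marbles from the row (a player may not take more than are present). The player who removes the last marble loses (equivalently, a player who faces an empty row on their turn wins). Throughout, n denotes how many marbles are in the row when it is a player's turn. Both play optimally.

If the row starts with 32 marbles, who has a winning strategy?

Label each position W (a win for the player to move) or L (a loss). A position with no legal move is W; any other position is W exactly when some move reaches an L, and L when every move reaches a W.
n=0: no move; the opponent has just taken the last marble and therefore loses → W
n=1: the only move is to 0(W), a W ⇒ L
n=2: can move to 1, which is L ⇒ W
n=3: can move to 1, which is L ⇒ W
n=4: moves to 3(W), 2(W), 0(W); every one is W ⇒ L
n=5: can move to 4, which is L ⇒ W
n=6: can move to 4, which is L ⇒ W
n=7: moves to 6(W), 5(W), 3(W); every one is W ⇒ L
n=8: can move to 7, which is L ⇒ W
n=9: can move to 7, which is L ⇒ W
n=10: moves to 9(W), 8(W), 6(W), 2(W); every one is W ⇒ L
n=11: can move to 10, which is L ⇒ W
n=12: can move to 10, which is L ⇒ W
n=13: moves to 12(W), 11(W), 9(W), 5(W); every one is W ⇒ L
n=14: can move to 13, which is L ⇒ W
n=15: can move to 13, which is L ⇒ W
n=16: moves to 15(W), 14(W), 12(W), 8(W); every one is W ⇒ L
n=17: can move to 16, which is L ⇒ W
n=18: can move to 16, which is L ⇒ W
n=19: moves to 18(W), 17(W), 15(W), 11(W); every one is W ⇒ L
n=20: can move to 19, which is L ⇒ W
n=21: can move to 19, which is L ⇒ W
n=22: moves to 21(W), 20(W), 18(W), 14(W); every one is W ⇒ L
n=23: can move to 22, which is L ⇒ W
n=24: can move to 22, which is L ⇒ W
n=25: moves to 24(W), 23(W), 21(W), 17(W); every one is W ⇒ L
n=26: can move to 25, which is L ⇒ W
n=27: can move to 25, which is L ⇒ W
n=28: moves to 27(W), 26(W), 24(W), 20(W); every one is W ⇒ L
n=29: can move to 28, which is L ⇒ W
n=30: can move to 28, which is L ⇒ W
n=31: moves to 30(W), 29(W), 27(W), 23(W); every one is W ⇒ L
n=32: can move to 31, which is L ⇒ W
The starting position 32 is W: Maya should remove 1, leaving 31, handing over an L position.

Maya wins.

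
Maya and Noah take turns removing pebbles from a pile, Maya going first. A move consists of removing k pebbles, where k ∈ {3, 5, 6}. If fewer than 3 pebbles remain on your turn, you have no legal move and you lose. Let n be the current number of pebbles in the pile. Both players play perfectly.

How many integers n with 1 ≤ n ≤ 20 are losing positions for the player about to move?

Use the standard recursion: the mover loses at a terminal position; elsewhere, the mover wins exactly when some move hands the opponent an L position.
n=0: no move → L
n=1: no move → L
n=2: no move → L
n=3: →0(L), so W
n=4: →1(L), so W
n=5: →2(L), so W
n=6: →1(L), so W
n=7: →2(L), so W
n=8: →2(L), so W
n=9: →6(W), 4(W), 3(W) — all W, so L
n=10: →7(W), 5(W), 4(W) — all W, so L
n=11: →8(W), 6(W), 5(W) — all W, so L
n=12: →9(L), so W
n=13: →10(L), so W
n=14: →11(L), so W
n=15: →10(L), so W
n=16: →11(L), so W
n=17: →11(L), so W
n=18: →15(W), 13(W), 12(W) — all W, so L
n=19: →16(W), 14(W), 13(W) — all W, so L
n=20: →17(W), 15(W), 14(W) — all W, so L
L entries with 1 ≤ n ≤ 20 (n=0 is outside the asked range and is not counted): n = 1, 2, 9, 10, 11, 18, 19, 20; that makes 8.

8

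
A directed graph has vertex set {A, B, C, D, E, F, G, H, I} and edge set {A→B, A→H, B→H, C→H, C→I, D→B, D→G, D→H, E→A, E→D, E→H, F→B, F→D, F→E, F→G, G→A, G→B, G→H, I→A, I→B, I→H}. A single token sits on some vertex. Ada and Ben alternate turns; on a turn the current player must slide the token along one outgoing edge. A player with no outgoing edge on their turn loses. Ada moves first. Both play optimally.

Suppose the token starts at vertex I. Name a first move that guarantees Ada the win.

Work bottom-up. With no move the player to move loses. Otherwise the position is W if at least one move leads to an L position for the opponent, and L if every move leads to a W.
Every edge goes from a vertex to one that appears earlier in the order H, B, A, G, D, I, C, E, F, so processing vertices in that order labels each vertex after all of its successors.
H: no outgoing edge → L
B: →H(L), so W
A: →H(L), so W
G: →H(L), so W
D: →H(L), so W
I: →H(L), so W
C: →H(L), so W
E: →H(L), so W
F: →E(W), D(W), G(W), B(W) — all W, so L
From I, the L positions reachable in one move are: H.

Move to H.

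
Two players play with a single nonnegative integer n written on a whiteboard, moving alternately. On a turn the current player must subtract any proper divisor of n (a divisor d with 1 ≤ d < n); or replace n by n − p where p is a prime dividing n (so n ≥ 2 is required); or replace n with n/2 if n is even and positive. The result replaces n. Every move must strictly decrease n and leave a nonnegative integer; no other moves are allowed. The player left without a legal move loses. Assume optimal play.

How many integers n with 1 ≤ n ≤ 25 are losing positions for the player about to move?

5

Positions with no move are L. A position that does have a move is losing for the player to move precisely when every available move leads to a winning position for the opponent. Fill in the labels:
n=0: no move → L
n=1: no move → L
n=2: can move to 0, which is L ⇒ W
n=3: can move to 0, which is L ⇒ W
n=4: moves to 2(W), 3(W); every one is W ⇒ L
n=5: can move to 0, which is L ⇒ W
n=6: can move to 4, which is L ⇒ W
n=7: can move to 0, which is L ⇒ W
n=8: can move to 4, which is L ⇒ W
n=9: moves to 6(W), 8(W); every one is W ⇒ L
n=10: can move to 9, which is L ⇒ W
n=11: can move to 0, which is L ⇒ W
n=12: can move to 9, which is L ⇒ W
n=13: can move to 0, which is L ⇒ W
n=14: moves to 7(W), 12(W), 13(W); every one is W ⇒ L
n=15: can move to 14, which is L ⇒ W
n=16: can move to 14, which is L ⇒ W
n=17: can move to 0, which is L ⇒ W
n=18: can move to 9, which is L ⇒ W
n=19: can move to 0, which is L ⇒ W
n=20: moves to 10(W), 15(W), 16(W), 18(W), 19(W); every one is W ⇒ L
n=21: can move to 14, which is L ⇒ W
n=22: can move to 20, which is L ⇒ W
n=23: can move to 0, which is L ⇒ W
n=24: can move to 20, which is L ⇒ W
n=25: can move to 20, which is L ⇒ W
L entries with 1 ≤ n ≤ 25 (n=0 is outside the asked range and is not counted): n = 1, 4, 9, 14, 20; that makes 5.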